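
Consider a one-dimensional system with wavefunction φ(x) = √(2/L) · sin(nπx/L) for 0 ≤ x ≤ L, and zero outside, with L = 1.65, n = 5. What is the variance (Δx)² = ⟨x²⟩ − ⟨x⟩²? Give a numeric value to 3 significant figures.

Compute ⟨x⟩ and ⟨x²⟩ separately, then (Δx)² = ⟨x²⟩ − ⟨x⟩².
With sin²θ = (1 − cos2θ)/2 on 0 ≤ x ≤ L: ∫sin²(nπx/L) dx = L/2, ∫x·sin²(nπx/L) dx = L²/4, ∫x²·sin²(nπx/L) dx = L³·(1/6 − 1/(4n²π²)); higher powers xᵏ the same way, integrating xᵏ·cos(2nπx/L) by parts.
⟨x⟩ = 0.82500 and ⟨x²⟩ = 0.90198.
(Δx)² = 0.90198 − (0.82500)² = 0.22136.

0.221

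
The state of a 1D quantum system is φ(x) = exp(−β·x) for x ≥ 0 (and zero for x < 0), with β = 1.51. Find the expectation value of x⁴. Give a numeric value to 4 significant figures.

0.2885

⟨x⁴⟩ = ∫ x⁴·|φ|² dx / ∫|φ|² dx (integrals over the domain).
Every integrand reduces to terms xʲ·e^(−2βx) on [0, ∞); use ∫₀^∞ xʲ·e^(−2βx) dx = j!/(2β)^(j+1).
State is unnormalized: ∫|φ|² dx = 0.33113, and ∫φ*·x⁴·φ dx = 0.095538, so ⟨x⁴⟩ = 0.095538 / 0.33113.
⟨x⁴⟩ = 0.28853.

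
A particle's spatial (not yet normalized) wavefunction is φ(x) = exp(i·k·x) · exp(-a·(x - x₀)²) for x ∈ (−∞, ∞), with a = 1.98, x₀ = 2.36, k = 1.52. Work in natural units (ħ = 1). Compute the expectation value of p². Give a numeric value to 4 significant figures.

p² φ = −ħ² d²φ/dx²; ⟨p²⟩ = −ħ² ∫ φ*·φ'' dx / ∫|φ|² dx.
Gaussian moments (u = x − x₀): ∫u^(2j)·e^(−2au²) du = (2j−1)!!/(4a)^j · √(π/(2a)), odd powers integrate to 0; here √(π/(2a)) = 0.89069. Derivatives: φ′ = (ik − 2au)·φ, φ″ = ((ik − 2au)² − 2a)·φ; the odd-in-u pieces drop out.
State is unnormalized: ∫|φ|² dx = 0.89069, and ∫φ*·(−ħ² φ'') dx = 3.8214, so ⟨p²⟩ = 3.8214 / 0.89069.
⟨p²⟩ = 4.2904.

4.290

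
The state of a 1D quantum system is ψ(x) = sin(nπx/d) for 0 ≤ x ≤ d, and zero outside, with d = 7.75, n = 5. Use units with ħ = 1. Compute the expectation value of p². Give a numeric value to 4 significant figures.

p² ψ = −ħ² d²ψ/dx²; ⟨p²⟩ = −ħ² ∫ ψ*·ψ'' dx / ∫|ψ|² dx.
d/dx sin(nπx/d) = (nπ/d)·cos(nπx/d) and d²/dx² sin(nπx/d) = −(nπ/d)²·sin(nπx/d); on 0 ≤ x ≤ d, ∫sin²(nπx/d) dx = d/2 and ∫sin(nπx/d)·cos(nπx/d) dx = 0.
State is unnormalized: ∫|ψ|² dx = 3.8750, and ∫ψ*·(−ħ² ψ'') dx = 15.919, so ⟨p²⟩ = 15.919 / 3.8750.
⟨p²⟩ = 4.1081.

4.108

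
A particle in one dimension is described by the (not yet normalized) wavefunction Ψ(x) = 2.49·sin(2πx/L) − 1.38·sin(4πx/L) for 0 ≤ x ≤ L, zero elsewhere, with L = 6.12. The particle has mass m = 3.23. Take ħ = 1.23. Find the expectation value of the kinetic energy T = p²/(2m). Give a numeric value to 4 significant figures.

T = −(ħ²/2m) d²/dx², so ⟨T⟩ = −(ħ²/2m) ∫ Ψ*·Ψ'' dx / ∫|Ψ|² dx; with m = 3.23.
d²/dx² sin(jπx/L) = −(jπ/L)²·sin(jπx/L); on 0 ≤ x ≤ L, ∫sin²(jπx/L) dx = L/2 and ∫sin(jπx/L)·sin(lπx/L) dx = 0 for j ≠ l, so only diagonal terms survive in ∫|Ψ|² and ∫Ψ·Ψ″; ∫Ψ·Ψ′ dx = [Ψ²/2] between the walls = 0.
State is unnormalized: ∫|Ψ|² dx = 24.800, and ∫Ψ*·(−ħ²/2m · Ψ'') dx = 10.437, so ⟨T⟩ = 10.437 / 24.800.
⟨T⟩ = 0.42087.

0.4209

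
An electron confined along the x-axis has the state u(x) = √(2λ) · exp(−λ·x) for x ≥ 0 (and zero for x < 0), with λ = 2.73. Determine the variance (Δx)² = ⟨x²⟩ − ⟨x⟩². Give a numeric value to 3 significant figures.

Compute ⟨x⟩ and ⟨x²⟩ separately, then (Δx)² = ⟨x²⟩ − ⟨x⟩².
Every integrand reduces to terms xʲ·e^(−2λx) on [0, ∞); use ∫₀^∞ xʲ·e^(−2λx) dx = j!/(2λ)^(j+1).
⟨x⟩ = 0.18315 and ⟨x²⟩ = 0.067088.
(Δx)² = 0.067088 − (0.18315)² = 0.033544.

0.0335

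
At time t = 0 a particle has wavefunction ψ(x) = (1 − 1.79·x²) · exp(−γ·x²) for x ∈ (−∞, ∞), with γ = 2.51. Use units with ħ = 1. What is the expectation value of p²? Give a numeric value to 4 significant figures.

5.365

p² ψ = −ħ² d²ψ/dx²; ⟨p²⟩ = −ħ² ∫ ψ*·ψ'' dx / ∫|ψ|² dx.
Expand each integrand as polynomial × e^(−2γx²) and use ∫x^(2j)·e^(−2γx²) dx = (2j−1)!!/(4γ)^j · √(π/(2γ)), odd powers → 0; here √(π/(2γ)) = 0.79108. Differentiate with the product rule, d/dx e^(−γx²) = −2γx·e^(−γx²).
State is unnormalized: ∫|ψ|² dx = 0.58444, and ∫ψ*·(−ħ² ψ'') dx = 3.1355, so ⟨p²⟩ = 3.1355 / 0.58444.
⟨p²⟩ = 5.3649.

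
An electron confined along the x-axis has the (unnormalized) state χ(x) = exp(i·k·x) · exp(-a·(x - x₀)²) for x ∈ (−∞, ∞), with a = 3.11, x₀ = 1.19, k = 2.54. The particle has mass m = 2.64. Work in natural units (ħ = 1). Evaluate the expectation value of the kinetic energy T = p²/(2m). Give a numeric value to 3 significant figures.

T = −(ħ²/2m) d²/dx², so ⟨T⟩ = −(ħ²/2m) ∫ χ*·χ'' dx / ∫|χ|² dx; with m = 2.64.
Gaussian moments (u = x − x₀): ∫u^(2j)·e^(−2au²) du = (2j−1)!!/(4a)^j · √(π/(2a)), odd powers integrate to 0; here √(π/(2a)) = 0.71069. Derivatives: χ′ = (ik − 2au)·χ, χ″ = ((ik − 2au)² − 2a)·χ; the odd-in-u pieces drop out.
State is unnormalized: ∫|χ|² dx = 0.71069, and ∫χ*·(−ħ²/2m · χ'') dx = 1.2870, so ⟨T⟩ = 1.2870 / 0.71069.
⟨T⟩ = 1.8109.

1.81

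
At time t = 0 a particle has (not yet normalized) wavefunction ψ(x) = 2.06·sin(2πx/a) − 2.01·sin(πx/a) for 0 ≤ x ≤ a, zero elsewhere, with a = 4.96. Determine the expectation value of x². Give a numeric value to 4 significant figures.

⟨x²⟩ = ∫ x²·|ψ|² dx / ∫|ψ|² dx (integrals over the domain).
On 0 ≤ x ≤ a (j ≠ l): ∫sin²(jπx/a) dx = a/2, ∫sin(jπx/a)·sin(lπx/a) dx = 0; diagonal moments ∫x·sin²(jπx/a) dx = a²/4, ∫x²·sin²(jπx/a) dx = a³·(1/6 − 1/(4j²π²)); cross terms ∫x·sin(jπx/a)·sin(lπx/a) dx = 0 for j + l even and −4jla²/(π²(j² − l²)²) for j + l odd, ∫x²·sin(jπx/a)·sin(lπx/a) dx = (−1)^(j+l)·4jla³/(π²(j² − l²)²); higher powers the same way via product-to-sum and parts.
State is unnormalized: ∫|ψ|² dx = 20.544, and ∫ψ*·x²·ψ dx = 243.71, so ⟨x²⟩ = 243.71 / 20.544.
⟨x²⟩ = 11.863.

11.86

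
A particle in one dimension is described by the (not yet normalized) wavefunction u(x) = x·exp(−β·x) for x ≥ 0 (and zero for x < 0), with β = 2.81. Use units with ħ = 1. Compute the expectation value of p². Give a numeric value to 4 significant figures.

p² u = −ħ² d²u/dx²; ⟨p²⟩ = −ħ² ∫ u*·u'' dx / ∫|u|² dx.
Differentiate x·exp(−β·x) with the product rule; every integrand then reduces to terms xʲ·e^(−2βx) on [0, ∞), with ∫₀^∞ xʲ·e^(−2βx) dx = j!/(2β)^(j+1).
State is unnormalized: ∫|u|² dx = 0.011267, and ∫u*·(−ħ² u'') dx = 0.088968, so ⟨p²⟩ = 0.088968 / 0.011267.
⟨p²⟩ = 7.8961.

7.896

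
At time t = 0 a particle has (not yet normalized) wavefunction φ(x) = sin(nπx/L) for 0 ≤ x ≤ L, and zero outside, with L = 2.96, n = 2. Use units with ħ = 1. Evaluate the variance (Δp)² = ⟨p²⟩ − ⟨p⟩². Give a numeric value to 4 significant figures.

Compute ⟨p⟩ and ⟨p²⟩ separately; (Δp)² = ⟨p²⟩ − ⟨p⟩².
d/dx sin(nπx/L) = (nπ/L)·cos(nπx/L) and d²/dx² sin(nπx/L) = −(nπ/L)²·sin(nπx/L); on 0 ≤ x ≤ L, ∫sin²(nπx/L) dx = L/2 and ∫sin(nπx/L)·cos(nπx/L) dx = 0.
Normalization: ∫|φ|² dx = 1.4800.
⟨p⟩ = 0.0000 and ⟨p²⟩ = 4.5058.
(Δp)² = 4.5058 − (0.0000)² = 4.5058.

4.506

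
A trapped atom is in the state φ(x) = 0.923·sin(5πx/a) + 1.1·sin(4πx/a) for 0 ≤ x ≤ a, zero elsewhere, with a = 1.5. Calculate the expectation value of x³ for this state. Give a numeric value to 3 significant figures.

0.242

⟨x³⟩ = ∫ x³·|φ|² dx / ∫|φ|² dx (integrals over the domain).
On 0 ≤ x ≤ a (j ≠ l): ∫sin²(jπx/a) dx = a/2, ∫sin(jπx/a)·sin(lπx/a) dx = 0; diagonal moments ∫x·sin²(jπx/a) dx = a²/4, ∫x²·sin²(jπx/a) dx = a³·(1/6 − 1/(4j²π²)); cross terms ∫x·sin(jπx/a)·sin(lπx/a) dx = 0 for j + l even and −4jla²/(π²(j² − l²)²) for j + l odd, ∫x²·sin(jπx/a)·sin(lπx/a) dx = (−1)^(j+l)·4jla³/(π²(j² − l²)²); higher powers the same way via product-to-sum and parts.
State is unnormalized: ∫|φ|² dx = 1.5464, and ∫φ*·x³·φ dx = 0.37375, so ⟨x³⟩ = 0.37375 / 1.5464.
⟨x³⟩ = 0.24168.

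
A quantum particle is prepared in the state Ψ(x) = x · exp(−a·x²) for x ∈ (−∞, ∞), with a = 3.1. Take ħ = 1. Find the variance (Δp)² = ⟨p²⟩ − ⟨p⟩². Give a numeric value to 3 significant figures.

Compute ⟨p⟩ and ⟨p²⟩ separately; (Δp)² = ⟨p²⟩ − ⟨p⟩².
Expand each integrand as polynomial × e^(−2ax²) and use ∫x^(2j)·e^(−2ax²) dx = (2j−1)!!/(4a)^j · √(π/(2a)), odd powers → 0; here √(π/(2a)) = 0.71183. Differentiate with the product rule, d/dx e^(−ax²) = −2ax·e^(−ax²).
Normalization: ∫|Ψ|² dx = 0.057406.
⟨p⟩ = 0.0000 and ⟨p²⟩ = 9.3000.
(Δp)² = 9.3000 − (0.0000)² = 9.3000.

9.30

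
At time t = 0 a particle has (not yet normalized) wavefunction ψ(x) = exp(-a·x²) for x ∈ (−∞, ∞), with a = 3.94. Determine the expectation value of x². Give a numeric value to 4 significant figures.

⟨x²⟩ = ∫ x²·|ψ|² dx / ∫|ψ|² dx (integrals over the domain).
Gaussian moments: ∫x^(2j)·e^(−2ax²) dx = (2j−1)!!/(4a)^j · √(π/(2a)), odd powers integrate to 0; here √(π/(2a)) = 0.63141.
State is unnormalized: ∫|ψ|² dx = 0.63141, and ∫ψ*·x²·ψ dx = 0.040064, so ⟨x²⟩ = 0.040064 / 0.63141.
⟨x²⟩ = 0.063452.

0.06345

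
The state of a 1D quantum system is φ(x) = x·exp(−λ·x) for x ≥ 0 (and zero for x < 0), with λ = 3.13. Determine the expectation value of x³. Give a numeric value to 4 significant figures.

⟨x³⟩ = ∫ x³·|φ|² dx / ∫|φ|² dx (integrals over the domain).
Every integrand reduces to terms xʲ·e^(−2λx) on [0, ∞); use ∫₀^∞ xʲ·e^(−2λx) dx = j!/(2λ)^(j+1).
State is unnormalized: ∫|φ|² dx = 0.0081528, and ∫φ*·x³·φ dx = 0.0019940, so ⟨x³⟩ = 0.0019940 / 0.0081528.
⟨x³⟩ = 0.24458.

0.2446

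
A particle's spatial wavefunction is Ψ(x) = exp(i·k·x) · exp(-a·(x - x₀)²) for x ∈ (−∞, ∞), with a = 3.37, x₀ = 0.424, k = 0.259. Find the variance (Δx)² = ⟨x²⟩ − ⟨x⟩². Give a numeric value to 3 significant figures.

Compute ⟨x⟩ and ⟨x²⟩ separately, then (Δx)² = ⟨x²⟩ − ⟨x⟩².
Gaussian moments (u = x − x₀): ∫u^(2j)·e^(−2au²) du = (2j−1)!!/(4a)^j · √(π/(2a)), odd powers integrate to 0; here √(π/(2a)) = 0.68272.
Normalization: ∫|Ψ|² dx = 0.68272.
⟨x⟩ = 0.42400 and ⟨x²⟩ = 0.25396.
(Δx)² = 0.25396 − (0.42400)² = 0.074184.

0.0742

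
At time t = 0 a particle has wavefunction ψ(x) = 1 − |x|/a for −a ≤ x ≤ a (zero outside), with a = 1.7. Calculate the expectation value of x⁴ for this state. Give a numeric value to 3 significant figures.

⟨x⁴⟩ = ∫ x⁴·|ψ|² dx / ∫|ψ|² dx (integrals over the domain).
ψ is even, so ∫ over [−a, a] = 2∫₀ᵃ with ψ = 1 − x/a there: ∫₀ᵃ (1 − x/a)² dx = a/3, ∫₀ᵃ x²(1 − x/a)² dx = a³/30, ∫₀ᵃ x⁴(1 − x/a)² dx = a⁵/105.
State is unnormalized: ∫|ψ|² dx = 1.1333, and ∫ψ*·x⁴·ψ dx = 0.27045, so ⟨x⁴⟩ = 0.27045 / 1.1333.
⟨x⁴⟩ = 0.23863.

0.239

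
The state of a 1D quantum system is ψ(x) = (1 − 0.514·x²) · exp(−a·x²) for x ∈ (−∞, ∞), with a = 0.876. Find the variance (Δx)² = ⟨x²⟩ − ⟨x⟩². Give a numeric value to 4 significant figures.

Compute ⟨x⟩ and ⟨x²⟩ separately, then (Δx)² = ⟨x²⟩ − ⟨x⟩².
Expand each integrand as polynomial × e^(−2ax²) and use ∫x^(2j)·e^(−2ax²) dx = (2j−1)!!/(4a)^j · √(π/(2a)), odd powers → 0; here √(π/(2a)) = 1.3391.
Normalization: ∫|ψ|² dx = 1.0327.
⟨x⟩ = 0.0000 and ⟨x²⟩ = 0.16380.
(Δx)² = 0.16380 − (0.0000)² = 0.16380.

0.1638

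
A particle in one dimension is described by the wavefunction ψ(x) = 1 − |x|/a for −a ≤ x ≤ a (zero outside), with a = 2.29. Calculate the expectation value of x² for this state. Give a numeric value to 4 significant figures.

0.5244

⟨x²⟩ = ∫ x²·|ψ|² dx / ∫|ψ|² dx (integrals over the domain).
ψ is even, so ∫ over [−a, a] = 2∫₀ᵃ with ψ = 1 − x/a there: ∫₀ᵃ (1 − x/a)² dx = a/3, ∫₀ᵃ x²(1 − x/a)² dx = a³/30, ∫₀ᵃ x⁴(1 − x/a)² dx = a⁵/105.
State is unnormalized: ∫|ψ|² dx = 1.5267, and ∫ψ*·x²·ψ dx = 0.80060, so ⟨x²⟩ = 0.80060 / 1.5267.
⟨x²⟩ = 0.52441.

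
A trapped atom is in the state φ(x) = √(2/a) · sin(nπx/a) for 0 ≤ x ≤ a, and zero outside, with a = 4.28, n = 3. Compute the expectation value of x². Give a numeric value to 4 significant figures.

6.003

⟨x²⟩ = ∫ x²·|φ|² dx (integrals over the domain).
With sin²θ = (1 − cos2θ)/2 on 0 ≤ x ≤ a: ∫sin²(nπx/a) dx = a/2, ∫x·sin²(nπx/a) dx = a²/4, ∫x²·sin²(nπx/a) dx = a³·(1/6 − 1/(4n²π²)); higher powers xᵏ the same way, integrating xᵏ·cos(2nπx/a) by parts.
⟨x²⟩ = 6.0030.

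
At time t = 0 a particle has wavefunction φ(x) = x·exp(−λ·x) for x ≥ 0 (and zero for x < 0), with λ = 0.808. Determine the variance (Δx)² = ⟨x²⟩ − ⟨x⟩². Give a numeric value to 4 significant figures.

1.149

Compute ⟨x⟩ and ⟨x²⟩ separately, then (Δx)² = ⟨x²⟩ − ⟨x⟩².
Every integrand reduces to terms xʲ·e^(−2λx) on [0, ∞); use ∫₀^∞ xʲ·e^(−2λx) dx = j!/(2λ)^(j+1).
Normalization: ∫|φ|² dx = 0.47392.
⟨x⟩ = 1.8564 and ⟨x²⟩ = 4.5951.
(Δx)² = 4.5951 − (1.8564)² = 1.1488.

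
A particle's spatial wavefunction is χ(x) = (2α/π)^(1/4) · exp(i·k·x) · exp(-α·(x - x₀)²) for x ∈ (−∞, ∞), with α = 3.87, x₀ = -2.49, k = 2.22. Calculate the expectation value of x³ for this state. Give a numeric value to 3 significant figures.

-15.9

⟨x³⟩ = ∫ x³·|χ|² dx (integrals over the domain).
Gaussian moments (u = x − x₀): ∫u^(2j)·e^(−2αu²) du = (2j−1)!!/(4α)^j · √(π/(2α)), odd powers integrate to 0; here √(π/(2α)) = 0.63710.
⟨x³⟩ = -15.921.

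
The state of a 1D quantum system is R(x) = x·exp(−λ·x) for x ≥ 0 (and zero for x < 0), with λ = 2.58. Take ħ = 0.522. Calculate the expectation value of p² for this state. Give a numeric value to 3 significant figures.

1.81

p² R = −ħ² d²R/dx²; ⟨p²⟩ = −ħ² ∫ R*·R'' dx / ∫|R|² dx.
Differentiate x·exp(−λ·x) with the product rule; every integrand then reduces to terms xʲ·e^(−2λx) on [0, ∞), with ∫₀^∞ xʲ·e^(−2λx) dx = j!/(2λ)^(j+1).
State is unnormalized: ∫|R|² dx = 0.014557, and ∫R*·(−ħ² R'') dx = 0.026403, so ⟨p²⟩ = 0.026403 / 0.014557.
⟨p²⟩ = 1.8138.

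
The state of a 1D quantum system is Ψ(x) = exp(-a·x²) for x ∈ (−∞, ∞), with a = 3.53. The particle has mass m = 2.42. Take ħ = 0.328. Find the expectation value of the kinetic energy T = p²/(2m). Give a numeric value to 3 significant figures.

T = −(ħ²/2m) d²/dx², so ⟨T⟩ = −(ħ²/2m) ∫ Ψ*·Ψ'' dx / ∫|Ψ|² dx; with m = 2.42.
Gaussian moments: ∫x^(2j)·e^(−2ax²) dx = (2j−1)!!/(4a)^j · √(π/(2a)), odd powers integrate to 0; here √(π/(2a)) = 0.66707. Derivatives: d/dx e^(−ax²) = −2ax·e^(−ax²), d²/dx² e^(−ax²) = (4a²x² − 2a)·e^(−ax²).
State is unnormalized: ∫|Ψ|² dx = 0.66707, and ∫Ψ*·(−ħ²/2m · Ψ'') dx = 0.052342, so ⟨T⟩ = 0.052342 / 0.66707.
⟨T⟩ = 0.078465.

0.0785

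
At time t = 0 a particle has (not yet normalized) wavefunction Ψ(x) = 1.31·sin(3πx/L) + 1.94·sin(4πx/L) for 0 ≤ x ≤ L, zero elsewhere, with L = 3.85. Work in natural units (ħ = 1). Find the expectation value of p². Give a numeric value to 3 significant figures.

p² Ψ = −ħ² d²Ψ/dx²; ⟨p²⟩ = −ħ² ∫ Ψ*·Ψ'' dx / ∫|Ψ|² dx.
d²/dx² sin(jπx/L) = −(jπ/L)²·sin(jπx/L); on 0 ≤ x ≤ L, ∫sin²(jπx/L) dx = L/2 and ∫sin(jπx/L)·sin(lπx/L) dx = 0 for j ≠ l, so only diagonal terms survive in ∫|Ψ|² and ∫Ψ·Ψ″; ∫Ψ·Ψ′ dx = [Ψ²/2] between the walls = 0.
State is unnormalized: ∫|Ψ|² dx = 10.548, and ∫Ψ*·(−ħ² Ψ'') dx = 96.982, so ⟨p²⟩ = 96.982 / 10.548.
⟨p²⟩ = 9.1940.

9.19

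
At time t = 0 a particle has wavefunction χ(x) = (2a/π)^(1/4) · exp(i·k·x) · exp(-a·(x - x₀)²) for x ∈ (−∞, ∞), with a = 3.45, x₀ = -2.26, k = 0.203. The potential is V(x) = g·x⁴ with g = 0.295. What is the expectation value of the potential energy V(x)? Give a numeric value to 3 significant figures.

⟨V⟩ = ∫ V(x)·|χ|² dx.
Gaussian moments (u = x − x₀): ∫u^(2j)·e^(−2au²) du = (2j−1)!!/(4a)^j · √(π/(2a)), odd powers integrate to 0; here √(π/(2a)) = 0.67476.
⟨V⟩ = 8.3556.

8.36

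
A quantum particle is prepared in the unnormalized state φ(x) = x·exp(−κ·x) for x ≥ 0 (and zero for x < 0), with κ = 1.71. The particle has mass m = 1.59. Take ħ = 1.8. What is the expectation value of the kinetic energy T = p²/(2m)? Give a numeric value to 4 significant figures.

2.979

T = −(ħ²/2m) d²/dx², so ⟨T⟩ = −(ħ²/2m) ∫ φ*·φ'' dx / ∫|φ|² dx; with m = 1.59.
Differentiate x·exp(−κ·x) with the product rule; every integrand then reduces to terms xʲ·e^(−2κx) on [0, ∞), with ∫₀^∞ xʲ·e^(−2κx) dx = j!/(2κ)^(j+1).
State is unnormalized: ∫|φ|² dx = 0.049998, and ∫φ*·(−ħ²/2m · φ'') dx = 0.14896, so ⟨T⟩ = 0.14896 / 0.049998.
⟨T⟩ = 2.9793.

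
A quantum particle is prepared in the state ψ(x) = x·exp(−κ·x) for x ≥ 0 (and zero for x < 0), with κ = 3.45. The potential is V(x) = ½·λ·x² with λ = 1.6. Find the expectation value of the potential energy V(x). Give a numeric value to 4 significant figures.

0.2016

⟨V⟩ = ∫ V(x)·|ψ|² dx / ∫|ψ|² dx.
Every integrand reduces to terms xʲ·e^(−2κx) on [0, ∞); use ∫₀^∞ xʲ·e^(−2κx) dx = j!/(2κ)^(j+1).
State is unnormalized: ∫|ψ|² dx = 0.0060881, and ∫ψ*·V(x)·ψ dx = 0.0012276, so ⟨V⟩ = 0.0012276 / 0.0060881.
⟨V⟩ = 0.20164.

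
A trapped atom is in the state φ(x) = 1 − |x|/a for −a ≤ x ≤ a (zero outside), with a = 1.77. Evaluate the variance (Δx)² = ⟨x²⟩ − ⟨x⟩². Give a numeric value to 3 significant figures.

0.313

Compute ⟨x⟩ and ⟨x²⟩ separately, then (Δx)² = ⟨x²⟩ − ⟨x⟩².
φ is even, so ∫ over [−a, a] = 2∫₀ᵃ with φ = 1 − x/a there: ∫₀ᵃ (1 − x/a)² dx = a/3, ∫₀ᵃ x²(1 − x/a)² dx = a³/30, ∫₀ᵃ x⁴(1 − x/a)² dx = a⁵/105.
Normalization: ∫|φ|² dx = 1.1800.
⟨x⟩ = 0.0000 and ⟨x²⟩ = 0.31329.
(Δx)² = 0.31329 − (0.0000)² = 0.31329.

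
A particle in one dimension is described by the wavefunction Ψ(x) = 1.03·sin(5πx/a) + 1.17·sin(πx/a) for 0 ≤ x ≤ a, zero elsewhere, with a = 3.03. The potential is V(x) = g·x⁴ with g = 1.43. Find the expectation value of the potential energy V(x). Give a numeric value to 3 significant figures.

19.7

⟨V⟩ = ∫ V(x)·|Ψ|² dx / ∫|Ψ|² dx.
On 0 ≤ x ≤ a (j ≠ l): ∫sin²(jπx/a) dx = a/2, ∫sin(jπx/a)·sin(lπx/a) dx = 0; diagonal moments ∫x·sin²(jπx/a) dx = a²/4, ∫x²·sin²(jπx/a) dx = a³·(1/6 − 1/(4j²π²)); cross terms ∫x·sin(jπx/a)·sin(lπx/a) dx = 0 for j + l even and −4jla²/(π²(j² − l²)²) for j + l odd, ∫x²·sin(jπx/a)·sin(lπx/a) dx = (−1)^(j+l)·4jla³/(π²(j² − l²)²); higher powers the same way via product-to-sum and parts.
State is unnormalized: ∫|Ψ|² dx = 3.6811, and ∫Ψ*·V(x)·Ψ dx = 72.335, so ⟨V⟩ = 72.335 / 3.6811.
⟨V⟩ = 19.650.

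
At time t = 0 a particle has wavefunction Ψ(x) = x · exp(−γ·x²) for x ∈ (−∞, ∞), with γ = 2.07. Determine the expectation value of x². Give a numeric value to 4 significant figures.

⟨x²⟩ = ∫ x²·|Ψ|² dx / ∫|Ψ|² dx (integrals over the domain).
Expand each integrand as polynomial × e^(−2γx²) and use ∫x^(2j)·e^(−2γx²) dx = (2j−1)!!/(4γ)^j · √(π/(2γ)), odd powers → 0; here √(π/(2γ)) = 0.87111.
State is unnormalized: ∫|Ψ|² dx = 0.10521, and ∫Ψ*·x²·Ψ dx = 0.038118, so ⟨x²⟩ = 0.038118 / 0.10521.
⟨x²⟩ = 0.36232.

0.3623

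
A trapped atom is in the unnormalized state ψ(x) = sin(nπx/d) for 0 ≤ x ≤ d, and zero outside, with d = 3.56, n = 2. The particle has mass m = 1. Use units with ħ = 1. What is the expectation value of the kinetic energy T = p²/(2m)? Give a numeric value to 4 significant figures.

1.558

T = −(ħ²/2m) d²/dx², so ⟨T⟩ = −(ħ²/2m) ∫ ψ*·ψ'' dx / ∫|ψ|² dx; with m = 1.
d/dx sin(nπx/d) = (nπ/d)·cos(nπx/d) and d²/dx² sin(nπx/d) = −(nπ/d)²·sin(nπx/d); on 0 ≤ x ≤ d, ∫sin²(nπx/d) dx = d/2 and ∫sin(nπx/d)·cos(nπx/d) dx = 0.
State is unnormalized: ∫|ψ|² dx = 1.7800, and ∫ψ*·(−ħ²/2m · ψ'') dx = 2.7724, so ⟨T⟩ = 2.7724 / 1.7800.
⟨T⟩ = 1.5575.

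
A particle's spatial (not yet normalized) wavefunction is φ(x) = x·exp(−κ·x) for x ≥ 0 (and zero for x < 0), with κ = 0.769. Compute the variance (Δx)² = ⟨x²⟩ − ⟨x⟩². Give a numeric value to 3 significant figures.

1.27

Compute ⟨x⟩ and ⟨x²⟩ separately, then (Δx)² = ⟨x²⟩ − ⟨x⟩².
Every integrand reduces to terms xʲ·e^(−2κx) on [0, ∞); use ∫₀^∞ xʲ·e^(−2κx) dx = j!/(2κ)^(j+1).
Normalization: ∫|φ|² dx = 0.54974.
⟨x⟩ = 1.9506 and ⟨x²⟩ = 5.0730.
(Δx)² = 5.0730 − (1.9506)² = 1.2683.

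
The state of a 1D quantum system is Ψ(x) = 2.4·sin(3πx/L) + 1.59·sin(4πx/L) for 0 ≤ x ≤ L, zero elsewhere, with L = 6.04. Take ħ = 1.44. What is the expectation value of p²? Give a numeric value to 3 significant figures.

6.25

p² Ψ = −ħ² d²Ψ/dx²; ⟨p²⟩ = −ħ² ∫ Ψ*·Ψ'' dx / ∫|Ψ|² dx.
d²/dx² sin(jπx/L) = −(jπ/L)²·sin(jπx/L); on 0 ≤ x ≤ L, ∫sin²(jπx/L) dx = L/2 and ∫sin(jπx/L)·sin(lπx/L) dx = 0 for j ≠ l, so only diagonal terms survive in ∫|Ψ|² and ∫Ψ·Ψ″; ∫Ψ·Ψ′ dx = [Ψ²/2] between the walls = 0.
State is unnormalized: ∫|Ψ|² dx = 25.030, and ∫Ψ*·(−ħ² Ψ'') dx = 156.35, so ⟨p²⟩ = 156.35 / 25.030.
⟨p²⟩ = 6.2467.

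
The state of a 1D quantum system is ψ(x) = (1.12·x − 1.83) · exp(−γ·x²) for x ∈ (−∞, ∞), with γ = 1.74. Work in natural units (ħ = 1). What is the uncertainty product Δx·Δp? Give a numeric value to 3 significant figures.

0.500

Δx = √(⟨x²⟩−⟨x⟩²), Δp = √(⟨p²⟩−⟨p⟩²).
Expand each integrand as polynomial × e^(−2γx²) and use ∫x^(2j)·e^(−2γx²) dx = (2j−1)!!/(4γ)^j · √(π/(2γ)), odd powers → 0; here √(π/(2γ)) = 0.95013. Differentiate with the product rule, d/dx e^(−γx²) = −2γx·e^(−γx²).
Normalization: ∫|ψ|² dx = 3.3531.
⟨x⟩ = -0.16689, ⟨x²⟩ = 0.15835 ⇒ Δx = 0.36125.
⟨p⟩ = 0.0000, ⟨p²⟩ = 1.9177 ⇒ Δp = 1.3848.
Δx·Δp = 0.50027.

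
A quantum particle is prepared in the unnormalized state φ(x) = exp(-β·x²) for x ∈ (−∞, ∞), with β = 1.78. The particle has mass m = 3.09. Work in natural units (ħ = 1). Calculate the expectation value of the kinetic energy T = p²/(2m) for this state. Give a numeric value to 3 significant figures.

T = −(ħ²/2m) d²/dx², so ⟨T⟩ = −(ħ²/2m) ∫ φ*·φ'' dx / ∫|φ|² dx; with m = 3.09.
Gaussian moments: ∫x^(2j)·e^(−2βx²) dx = (2j−1)!!/(4β)^j · √(π/(2β)), odd powers integrate to 0; here √(π/(2β)) = 0.93940. Derivatives: d/dx e^(−βx²) = −2βx·e^(−βx²), d²/dx² e^(−βx²) = (4β²x² − 2β)·e^(−βx²).
State is unnormalized: ∫|φ|² dx = 0.93940, and ∫φ*·(−ħ²/2m · φ'') dx = 0.27057, so ⟨T⟩ = 0.27057 / 0.93940.
⟨T⟩ = 0.28803.

0.288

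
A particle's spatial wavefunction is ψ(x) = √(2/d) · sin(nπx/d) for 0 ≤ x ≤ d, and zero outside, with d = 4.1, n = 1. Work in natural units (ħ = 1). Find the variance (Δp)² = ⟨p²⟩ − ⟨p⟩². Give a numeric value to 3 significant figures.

Compute ⟨p⟩ and ⟨p²⟩ separately; (Δp)² = ⟨p²⟩ − ⟨p⟩².
d/dx sin(nπx/d) = (nπ/d)·cos(nπx/d) and d²/dx² sin(nπx/d) = −(nπ/d)²·sin(nπx/d); on 0 ≤ x ≤ d, ∫sin²(nπx/d) dx = d/2 and ∫sin(nπx/d)·cos(nπx/d) dx = 0.
⟨p⟩ = 0.0000 and ⟨p²⟩ = 0.58713.
(Δp)² = 0.58713 − (0.0000)² = 0.58713.

0.587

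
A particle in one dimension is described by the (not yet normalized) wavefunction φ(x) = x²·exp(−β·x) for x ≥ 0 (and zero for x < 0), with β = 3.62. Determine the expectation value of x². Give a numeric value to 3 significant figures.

0.572

⟨x²⟩ = ∫ x²·|φ|² dx / ∫|φ|² dx (integrals over the domain).
Every integrand reduces to terms xʲ·e^(−2βx) on [0, ∞); use ∫₀^∞ xʲ·e^(−2βx) dx = j!/(2β)^(j+1).
State is unnormalized: ∫|φ|² dx = 0.0012065, and ∫φ*·x²·φ dx = 0.00069050, so ⟨x²⟩ = 0.00069050 / 0.0012065.
⟨x²⟩ = 0.57233.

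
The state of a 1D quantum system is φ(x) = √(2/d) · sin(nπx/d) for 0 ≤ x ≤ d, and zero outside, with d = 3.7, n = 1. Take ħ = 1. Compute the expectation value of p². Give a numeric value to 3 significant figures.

0.721

p² φ = −ħ² d²φ/dx²; ⟨p²⟩ = −ħ² ∫ φ*·φ'' dx.
d/dx sin(nπx/d) = (nπ/d)·cos(nπx/d) and d²/dx² sin(nπx/d) = −(nπ/d)²·sin(nπx/d); on 0 ≤ x ≤ d, ∫sin²(nπx/d) dx = d/2 and ∫sin(nπx/d)·cos(nπx/d) dx = 0.
⟨p²⟩ = 0.72094.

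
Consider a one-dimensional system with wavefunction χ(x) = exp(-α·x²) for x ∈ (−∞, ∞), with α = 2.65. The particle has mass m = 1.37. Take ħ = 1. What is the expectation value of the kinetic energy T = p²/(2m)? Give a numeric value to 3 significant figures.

T = −(ħ²/2m) d²/dx², so ⟨T⟩ = −(ħ²/2m) ∫ χ*·χ'' dx / ∫|χ|² dx; with m = 1.37.
Gaussian moments: ∫x^(2j)·e^(−2αx²) dx = (2j−1)!!/(4α)^j · √(π/(2α)), odd powers integrate to 0; here √(π/(2α)) = 0.76990. Derivatives: d/dx e^(−αx²) = −2αx·e^(−αx²), d²/dx² e^(−αx²) = (4α²x² − 2α)·e^(−αx²).
State is unnormalized: ∫|χ|² dx = 0.76990, and ∫χ*·(−ħ²/2m · χ'') dx = 0.74462, so ⟨T⟩ = 0.74462 / 0.76990.
⟨T⟩ = 0.96715.

0.967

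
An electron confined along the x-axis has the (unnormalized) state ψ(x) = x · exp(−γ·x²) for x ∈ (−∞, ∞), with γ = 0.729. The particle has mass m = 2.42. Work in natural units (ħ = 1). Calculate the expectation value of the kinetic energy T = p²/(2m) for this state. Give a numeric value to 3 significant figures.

T = −(ħ²/2m) d²/dx², so ⟨T⟩ = −(ħ²/2m) ∫ ψ*·ψ'' dx / ∫|ψ|² dx; with m = 2.42.
Expand each integrand as polynomial × e^(−2γx²) and use ∫x^(2j)·e^(−2γx²) dx = (2j−1)!!/(4γ)^j · √(π/(2γ)), odd powers → 0; here √(π/(2γ)) = 1.4679. Differentiate with the product rule, d/dx e^(−γx²) = −2γx·e^(−γx²).
State is unnormalized: ∫|ψ|² dx = 0.50339, and ∫ψ*·(−ħ²/2m · ψ'') dx = 0.22746, so ⟨T⟩ = 0.22746 / 0.50339.
⟨T⟩ = 0.45186.

0.452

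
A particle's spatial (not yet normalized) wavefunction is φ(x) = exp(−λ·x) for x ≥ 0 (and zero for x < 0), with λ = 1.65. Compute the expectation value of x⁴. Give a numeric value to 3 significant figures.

⟨x⁴⟩ = ∫ x⁴·|φ|² dx / ∫|φ|² dx (integrals over the domain).
Every integrand reduces to terms xʲ·e^(−2λx) on [0, ∞); use ∫₀^∞ xʲ·e^(−2λx) dx = j!/(2λ)^(j+1).
State is unnormalized: ∫|φ|² dx = 0.30303, and ∫φ*·x⁴·φ dx = 0.061326, so ⟨x⁴⟩ = 0.061326 / 0.30303.
⟨x⁴⟩ = 0.20237.

0.202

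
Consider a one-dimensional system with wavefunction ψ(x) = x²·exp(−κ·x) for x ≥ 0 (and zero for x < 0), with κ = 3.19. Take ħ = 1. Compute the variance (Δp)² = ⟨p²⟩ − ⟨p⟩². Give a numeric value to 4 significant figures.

Compute ⟨p⟩ and ⟨p²⟩ separately; (Δp)² = ⟨p²⟩ − ⟨p⟩².
Differentiate x²·exp(−κ·x) with the product rule; every integrand then reduces to terms xʲ·e^(−2κx) on [0, ∞), with ∫₀^∞ xʲ·e^(−2κx) dx = j!/(2κ)^(j+1).
Normalization: ∫|ψ|² dx = 0.0022704.
⟨p⟩ = 0.0000 and ⟨p²⟩ = 3.3920.
(Δp)² = 3.3920 − (0.0000)² = 3.3920.

3.392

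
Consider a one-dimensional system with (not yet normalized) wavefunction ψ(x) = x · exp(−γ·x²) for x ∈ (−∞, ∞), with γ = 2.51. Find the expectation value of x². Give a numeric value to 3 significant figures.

0.299

⟨x²⟩ = ∫ x²·|ψ|² dx / ∫|ψ|² dx (integrals over the domain).
Expand each integrand as polynomial × e^(−2γx²) and use ∫x^(2j)·e^(−2γx²) dx = (2j−1)!!/(4γ)^j · √(π/(2γ)), odd powers → 0; here √(π/(2γ)) = 0.79108.
State is unnormalized: ∫|ψ|² dx = 0.078793, and ∫ψ*·x²·ψ dx = 0.023544, so ⟨x²⟩ = 0.023544 / 0.078793.
⟨x²⟩ = 0.29880.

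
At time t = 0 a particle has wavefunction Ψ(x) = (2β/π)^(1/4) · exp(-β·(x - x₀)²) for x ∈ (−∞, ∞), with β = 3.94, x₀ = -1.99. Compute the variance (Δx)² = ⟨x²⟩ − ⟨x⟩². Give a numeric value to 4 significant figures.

Compute ⟨x⟩ and ⟨x²⟩ separately, then (Δx)² = ⟨x²⟩ − ⟨x⟩².
Gaussian moments (u = x − x₀): ∫u^(2j)·e^(−2βu²) du = (2j−1)!!/(4β)^j · √(π/(2β)), odd powers integrate to 0; here √(π/(2β)) = 0.63141.
⟨x⟩ = -1.9900 and ⟨x²⟩ = 4.0236.
(Δx)² = 4.0236 − (-1.9900)² = 0.063452.

0.06345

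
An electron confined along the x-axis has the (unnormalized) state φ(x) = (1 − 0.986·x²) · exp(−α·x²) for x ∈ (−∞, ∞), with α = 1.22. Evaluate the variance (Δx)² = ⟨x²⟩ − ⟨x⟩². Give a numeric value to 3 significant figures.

0.114

Compute ⟨x⟩ and ⟨x²⟩ separately, then (Δx)² = ⟨x²⟩ − ⟨x⟩².
Expand each integrand as polynomial × e^(−2αx²) and use ∫x^(2j)·e^(−2αx²) dx = (2j−1)!!/(4α)^j · √(π/(2α)), odd powers → 0; here √(π/(2α)) = 1.1347.
Normalization: ∫|φ|² dx = 0.81514.
⟨x⟩ = 0.0000 and ⟨x²⟩ = 0.11412.
(Δx)² = 0.11412 − (0.0000)² = 0.11412.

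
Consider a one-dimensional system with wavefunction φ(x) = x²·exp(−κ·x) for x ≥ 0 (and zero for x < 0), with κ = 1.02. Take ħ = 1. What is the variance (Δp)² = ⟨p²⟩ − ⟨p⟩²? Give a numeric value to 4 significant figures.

Compute ⟨p⟩ and ⟨p²⟩ separately; (Δp)² = ⟨p²⟩ − ⟨p⟩².
Differentiate x²·exp(−κ·x) with the product rule; every integrand then reduces to terms xʲ·e^(−2κx) on [0, ∞), with ∫₀^∞ xʲ·e^(−2κx) dx = j!/(2κ)^(j+1).
Normalization: ∫|φ|² dx = 0.67930.
⟨p⟩ = 0.0000 and ⟨p²⟩ = 0.34680.
(Δp)² = 0.34680 − (0.0000)² = 0.34680.

0.3468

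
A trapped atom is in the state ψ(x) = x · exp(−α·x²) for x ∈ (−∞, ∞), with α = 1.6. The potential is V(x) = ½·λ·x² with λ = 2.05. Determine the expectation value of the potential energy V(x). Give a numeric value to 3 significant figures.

0.480

⟨V⟩ = ∫ V(x)·|ψ|² dx / ∫|ψ|² dx.
Expand each integrand as polynomial × e^(−2αx²) and use ∫x^(2j)·e^(−2αx²) dx = (2j−1)!!/(4α)^j · √(π/(2α)), odd powers → 0; here √(π/(2α)) = 0.99083.
State is unnormalized: ∫|ψ|² dx = 0.15482, and ∫ψ*·V(x)·ψ dx = 0.074385, so ⟨V⟩ = 0.074385 / 0.15482.
⟨V⟩ = 0.48047.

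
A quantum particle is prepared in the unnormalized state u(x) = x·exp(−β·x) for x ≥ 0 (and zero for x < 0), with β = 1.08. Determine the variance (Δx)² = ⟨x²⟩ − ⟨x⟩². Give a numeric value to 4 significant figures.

0.6430

Compute ⟨x⟩ and ⟨x²⟩ separately, then (Δx)² = ⟨x²⟩ − ⟨x⟩².
Every integrand reduces to terms xʲ·e^(−2βx) on [0, ∞); use ∫₀^∞ xʲ·e^(−2βx) dx = j!/(2β)^(j+1).
Normalization: ∫|u|² dx = 0.19846.
⟨x⟩ = 1.3889 and ⟨x²⟩ = 2.5720.
(Δx)² = 2.5720 − (1.3889)² = 0.64300.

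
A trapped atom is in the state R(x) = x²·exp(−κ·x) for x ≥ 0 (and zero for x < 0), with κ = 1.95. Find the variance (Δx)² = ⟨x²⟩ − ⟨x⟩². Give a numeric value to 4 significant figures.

Compute ⟨x⟩ and ⟨x²⟩ separately, then (Δx)² = ⟨x²⟩ − ⟨x⟩².
Every integrand reduces to terms xʲ·e^(−2κx) on [0, ∞); use ∫₀^∞ xʲ·e^(−2κx) dx = j!/(2κ)^(j+1).
Normalization: ∫|R|² dx = 0.026600.
⟨x⟩ = 1.2821 and ⟨x²⟩ = 1.9724.
(Δx)² = 1.9724 − (1.2821)² = 0.32873.

0.3287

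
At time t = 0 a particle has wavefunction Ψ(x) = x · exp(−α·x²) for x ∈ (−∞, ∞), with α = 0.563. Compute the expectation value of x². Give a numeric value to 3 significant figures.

1.33

⟨x²⟩ = ∫ x²·|Ψ|² dx / ∫|Ψ|² dx (integrals over the domain).
Expand each integrand as polynomial × e^(−2αx²) and use ∫x^(2j)·e^(−2αx²) dx = (2j−1)!!/(4α)^j · √(π/(2α)), odd powers → 0; here √(π/(2α)) = 1.6703.
State is unnormalized: ∫|Ψ|² dx = 0.74172, and ∫Ψ*·x²·Ψ dx = 0.98808, so ⟨x²⟩ = 0.98808 / 0.74172.
⟨x²⟩ = 1.3321.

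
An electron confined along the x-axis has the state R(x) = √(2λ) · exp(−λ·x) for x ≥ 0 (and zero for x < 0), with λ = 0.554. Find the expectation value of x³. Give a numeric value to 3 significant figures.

4.41

⟨x³⟩ = ∫ x³·|R|² dx (integrals over the domain).
Every integrand reduces to terms xʲ·e^(−2λx) on [0, ∞); use ∫₀^∞ xʲ·e^(−2λx) dx = j!/(2λ)^(j+1).
⟨x³⟩ = 4.4109.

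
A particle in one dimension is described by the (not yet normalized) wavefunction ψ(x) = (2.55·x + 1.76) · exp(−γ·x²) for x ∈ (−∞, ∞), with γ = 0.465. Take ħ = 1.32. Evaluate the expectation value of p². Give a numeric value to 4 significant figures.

p² ψ = −ħ² d²ψ/dx²; ⟨p²⟩ = −ħ² ∫ ψ*·ψ'' dx / ∫|ψ|² dx.
Expand each integrand as polynomial × e^(−2γx²) and use ∫x^(2j)·e^(−2γx²) dx = (2j−1)!!/(4γ)^j · √(π/(2γ)), odd powers → 0; here √(π/(2γ)) = 1.8379. Differentiate with the product rule, d/dx e^(−γx²) = −2γx·e^(−γx²).
State is unnormalized: ∫|ψ|² dx = 12.119, and ∫ψ*·(−ħ² ψ'') dx = 20.231, so ⟨p²⟩ = 20.231 / 12.119.
⟨p²⟩ = 1.6694.

1.669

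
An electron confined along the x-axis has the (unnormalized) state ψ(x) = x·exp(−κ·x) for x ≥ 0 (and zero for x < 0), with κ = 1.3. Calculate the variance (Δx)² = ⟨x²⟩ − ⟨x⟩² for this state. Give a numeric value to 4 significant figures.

0.4438

Compute ⟨x⟩ and ⟨x²⟩ separately, then (Δx)² = ⟨x²⟩ − ⟨x⟩².
Every integrand reduces to terms xʲ·e^(−2κx) on [0, ∞); use ∫₀^∞ xʲ·e^(−2κx) dx = j!/(2κ)^(j+1).
Normalization: ∫|ψ|² dx = 0.11379.
⟨x⟩ = 1.1538 and ⟨x²⟩ = 1.7751.
(Δx)² = 1.7751 − (1.1538)² = 0.44379.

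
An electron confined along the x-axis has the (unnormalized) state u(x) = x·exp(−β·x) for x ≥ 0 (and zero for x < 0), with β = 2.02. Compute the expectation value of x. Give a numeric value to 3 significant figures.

⟨x⟩ = ∫ x·|u|² dx / ∫|u|² dx (integrals over the domain).
Every integrand reduces to terms xʲ·e^(−2βx) on [0, ∞); use ∫₀^∞ xʲ·e^(−2βx) dx = j!/(2β)^(j+1).
State is unnormalized: ∫|u|² dx = 0.030331, and ∫u*·x·u dx = 0.022523, so ⟨x⟩ = 0.022523 / 0.030331.
⟨x⟩ = 0.74257.

0.743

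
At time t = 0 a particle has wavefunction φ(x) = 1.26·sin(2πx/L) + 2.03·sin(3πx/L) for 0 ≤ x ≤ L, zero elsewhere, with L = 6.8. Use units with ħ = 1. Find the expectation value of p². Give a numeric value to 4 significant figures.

1.624

p² φ = −ħ² d²φ/dx²; ⟨p²⟩ = −ħ² ∫ φ*·φ'' dx / ∫|φ|² dx.
d²/dx² sin(jπx/L) = −(jπ/L)²·sin(jπx/L); on 0 ≤ x ≤ L, ∫sin²(jπx/L) dx = L/2 and ∫sin(jπx/L)·sin(lπx/L) dx = 0 for j ≠ l, so only diagonal terms survive in ∫|φ|² and ∫φ·φ″; ∫φ·φ′ dx = [φ²/2] between the walls = 0.
State is unnormalized: ∫|φ|² dx = 19.409, and ∫φ*·(−ħ² φ'') dx = 31.524, so ⟨p²⟩ = 31.524 / 19.409.
⟨p²⟩ = 1.6242.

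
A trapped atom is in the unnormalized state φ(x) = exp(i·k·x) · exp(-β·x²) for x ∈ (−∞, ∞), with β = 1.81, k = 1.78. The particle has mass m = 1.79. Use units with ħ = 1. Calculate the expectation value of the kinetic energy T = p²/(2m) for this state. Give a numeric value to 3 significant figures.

1.39

T = −(ħ²/2m) d²/dx², so ⟨T⟩ = −(ħ²/2m) ∫ φ*·φ'' dx / ∫|φ|² dx; with m = 1.79.
Gaussian moments: ∫x^(2j)·e^(−2βx²) dx = (2j−1)!!/(4β)^j · √(π/(2β)), odd powers integrate to 0; here √(π/(2β)) = 0.93158. Derivatives: φ′ = (ik − 2βx)·φ, φ″ = ((ik − 2βx)² − 2β)·φ; the odd-in-x pieces drop out.
State is unnormalized: ∫|φ|² dx = 0.93158, and ∫φ*·(−ħ²/2m · φ'') dx = 1.2955, so ⟨T⟩ = 1.2955 / 0.93158.
⟨T⟩ = 1.3906.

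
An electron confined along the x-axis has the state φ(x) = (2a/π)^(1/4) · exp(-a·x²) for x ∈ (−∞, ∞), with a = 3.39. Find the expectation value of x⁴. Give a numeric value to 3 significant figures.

⟨x⁴⟩ = ∫ x⁴·|φ|² dx (integrals over the domain).
Gaussian moments: ∫x^(2j)·e^(−2ax²) dx = (2j−1)!!/(4a)^j · √(π/(2a)), odd powers integrate to 0; here √(π/(2a)) = 0.68071.
⟨x⁴⟩ = 0.016316.

0.0163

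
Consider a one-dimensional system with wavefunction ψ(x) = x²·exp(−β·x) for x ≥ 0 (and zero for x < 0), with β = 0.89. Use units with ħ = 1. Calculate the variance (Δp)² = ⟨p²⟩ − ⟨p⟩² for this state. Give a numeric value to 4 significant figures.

Compute ⟨p⟩ and ⟨p²⟩ separately; (Δp)² = ⟨p²⟩ − ⟨p⟩².
Differentiate x²·exp(−β·x) with the product rule; every integrand then reduces to terms xʲ·e^(−2βx) on [0, ∞), with ∫₀^∞ xʲ·e^(−2βx) dx = j!/(2β)^(j+1).
Normalization: ∫|ψ|² dx = 1.3431.
⟨p⟩ = 0.0000 and ⟨p²⟩ = 0.26403.
(Δp)² = 0.26403 − (0.0000)² = 0.26403.

0.2640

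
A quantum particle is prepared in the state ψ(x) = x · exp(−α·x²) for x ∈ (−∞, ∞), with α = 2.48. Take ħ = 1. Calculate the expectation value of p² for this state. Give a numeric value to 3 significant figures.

p² ψ = −ħ² d²ψ/dx²; ⟨p²⟩ = −ħ² ∫ ψ*·ψ'' dx / ∫|ψ|² dx.
Expand each integrand as polynomial × e^(−2αx²) and use ∫x^(2j)·e^(−2αx²) dx = (2j−1)!!/(4α)^j · √(π/(2α)), odd powers → 0; here √(π/(2α)) = 0.79586. Differentiate with the product rule, d/dx e^(−αx²) = −2αx·e^(−αx²).
State is unnormalized: ∫|ψ|² dx = 0.080227, and ∫ψ*·(−ħ² ψ'') dx = 0.59689, so ⟨p²⟩ = 0.59689 / 0.080227.
⟨p²⟩ = 7.4400.

7.44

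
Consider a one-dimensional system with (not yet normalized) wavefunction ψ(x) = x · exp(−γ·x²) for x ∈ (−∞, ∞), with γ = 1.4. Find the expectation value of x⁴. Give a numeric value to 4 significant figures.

⟨x⁴⟩ = ∫ x⁴·|ψ|² dx / ∫|ψ|² dx (integrals over the domain).
Expand each integrand as polynomial × e^(−2γx²) and use ∫x^(2j)·e^(−2γx²) dx = (2j−1)!!/(4γ)^j · √(π/(2γ)), odd powers → 0; here √(π/(2γ)) = 1.0592.
State is unnormalized: ∫|ψ|² dx = 0.18915, and ∫ψ*·x⁴·ψ dx = 0.090474, so ⟨x⁴⟩ = 0.090474 / 0.18915.
⟨x⁴⟩ = 0.47832.

0.4783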